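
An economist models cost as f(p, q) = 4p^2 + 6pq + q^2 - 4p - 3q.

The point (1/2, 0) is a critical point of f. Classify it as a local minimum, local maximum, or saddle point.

saddle point

The Hessian of f is constant: H = [[8, 6], [6, 2]].
det(H) = 8·2 − 6² = -20.
Since det(H) < 0, H is indefinite and the critical point is a saddle point.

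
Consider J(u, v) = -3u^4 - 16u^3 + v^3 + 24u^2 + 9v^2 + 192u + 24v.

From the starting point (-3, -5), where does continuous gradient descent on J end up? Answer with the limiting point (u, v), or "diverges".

diverges

J is separable, so gradient descent decouples: u follows -∂J/∂u, v follows -∂J/∂v.
∂J/∂u = -12(u - 2)(u + 2)(u + 4); at u=-3 this is -60, so u increases.
∂J/∂v = 3(v + 2)(v + 4); at v=-5 this is 9, so v decreases.
The v-coordinate has no critical point in that direction and runs off to infinity.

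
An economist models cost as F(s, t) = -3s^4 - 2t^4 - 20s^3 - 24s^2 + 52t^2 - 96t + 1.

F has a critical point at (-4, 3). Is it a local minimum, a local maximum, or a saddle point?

local maximum

The mixed partial ∂²F/∂s∂t is 0, so the Hessian at any point is diag(F_ss, F_tt) = diag(-12(3s^2 + 10s + 4), 8(-3t^2 + 13)).
At (-4, 3): H = diag(-144, -112).
Both eigenvalues are negative, so H is negative definite: a local maximum.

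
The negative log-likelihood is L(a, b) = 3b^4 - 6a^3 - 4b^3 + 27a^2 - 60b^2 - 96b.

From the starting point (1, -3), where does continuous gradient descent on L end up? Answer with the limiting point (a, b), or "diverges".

(0, -2)

L is separable, so gradient descent decouples: a follows -∂L/∂a, b follows -∂L/∂b.
∂L/∂a = -18a(a - 3); at a=1 this is 36, so a decreases.
∂L/∂b = 12(b - 4)(b + 1)(b + 2); at b=-3 this is -168, so b increases.
a converges to its nearest critical value 0 (a local min of the a-part); b converges to -2. The iterate converges to (0, -2).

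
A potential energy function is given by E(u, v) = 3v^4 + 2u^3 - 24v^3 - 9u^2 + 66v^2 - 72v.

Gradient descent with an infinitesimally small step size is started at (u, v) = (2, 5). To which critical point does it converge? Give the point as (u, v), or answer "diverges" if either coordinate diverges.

E is separable, so gradient descent decouples: u follows -∂E/∂u, v follows -∂E/∂v.
∂E/∂u = 6u(u - 3); at u=2 this is -12, so u increases.
∂E/∂v = 12(v - 3)(v - 2)(v - 1); at v=5 this is 288, so v decreases.
u converges to its nearest critical value 3 (a local min of the u-part); v converges to 3. The iterate converges to (3, 3).

(3, 3)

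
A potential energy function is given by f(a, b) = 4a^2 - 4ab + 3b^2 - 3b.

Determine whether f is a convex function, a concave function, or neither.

f is quadratic, so its Hessian is the constant matrix H = [[8, -4], [-4, 6]].
det(H) = 32, tr(H) = 14.
det(H) > 0 and tr(H) > 0, so H is positive definite everywhere: convex.

convex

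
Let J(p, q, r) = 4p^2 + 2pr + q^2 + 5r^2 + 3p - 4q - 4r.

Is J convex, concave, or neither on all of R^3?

convex

J is quadratic, so its Hessian is the constant matrix H = [[8, 0, 2], [0, 2, 0], [2, 0, 10]].
Leading principal minors: 8, 16, 152.
All positive ⇒ H ≻ 0 ⇒ convex.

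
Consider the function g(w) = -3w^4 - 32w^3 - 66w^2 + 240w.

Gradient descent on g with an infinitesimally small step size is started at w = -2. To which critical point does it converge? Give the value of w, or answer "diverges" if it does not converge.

g'(w) = -12(w - 1)(w + 4)(w + 5), so g'(-2) = 216.
Gradient descent moves in the -g' direction, i.e. w is decreasing.
The nearest critical point in that direction is w = -4, where g'' = 60 > 0 (a local minimum). The iterate converges there.

-4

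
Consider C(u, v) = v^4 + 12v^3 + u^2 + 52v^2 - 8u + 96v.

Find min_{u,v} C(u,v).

-80

C(u,v) separates as P(u) + Q(v), so its minimum is min P + min Q.
P'(u) = 2u - 8 vanishes at u ∈ {4}; Q'(v) = 4(v + 2)(v + 3)(v + 4) vanishes at v ∈ {-4, -3, -2}.
Local minima of P (where P''>0): P(4)=-16. Local minima of Q: Q(-4)=-64, Q(-2)=-64.
So the global minimum of C is P(4) + Q(-4) = -16 − 64 = -80, attained at (4, -4).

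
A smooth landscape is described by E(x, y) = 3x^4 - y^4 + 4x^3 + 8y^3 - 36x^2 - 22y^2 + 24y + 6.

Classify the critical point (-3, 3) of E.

saddle point

The mixed partial ∂²E/∂x∂y is 0, so the Hessian at any point is diag(E_xx, E_yy) = diag(12(3x^2 + 2x - 6), 4(-3y^2 + 12y - 11)).
At (-3, 3): H = diag(180, -8).
The eigenvalues have opposite signs, so H is indefinite: a saddle point.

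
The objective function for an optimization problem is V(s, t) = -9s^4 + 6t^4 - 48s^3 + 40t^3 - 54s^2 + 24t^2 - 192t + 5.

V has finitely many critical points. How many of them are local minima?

V separates as a function of s plus a function of t, so ∇V=0 decouples.
∂V/∂s = -36s(s + 1)(s + 3) = 0 at s ∈ {-3, -1, 0}; ∂V/∂t = 24(t - 1)(t + 2)(t + 4) = 0 at t ∈ {-4, -2, 1}.
The Hessian is diagonal: diag(V_ss, V_tt). Second derivatives: V_ss(-3)=-216, V_ss(-1)=72, V_ss(0)=-108; V_tt(-4)=240, V_tt(-2)=-144, V_tt(1)=360.
Local minima occur where both diagonal entries positive: (-1, -4), (-1, 1). Count: 2.

2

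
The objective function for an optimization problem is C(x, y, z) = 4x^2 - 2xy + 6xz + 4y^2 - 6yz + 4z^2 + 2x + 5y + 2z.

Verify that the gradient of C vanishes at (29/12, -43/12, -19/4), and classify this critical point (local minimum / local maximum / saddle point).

local minimum

∇C = (8x - 2y + 6z + 2, -2x + 8y - 6z + 5, 6x - 6y + 8z + 2); substituting (29/12, -43/12, -19/4) gives ∇C = (0, 0, 0), so (29/12, -43/12, -19/4) is indeed a critical point.
The Hessian is constant: H = [[8, -2, 6], [-2, 8, -6], [6, -6, 8]].
Leading principal minors: Δ₁ = 8, Δ₂ = 60, Δ₃ = 48.
All leading minors are positive, so H is positive definite: a local minimum.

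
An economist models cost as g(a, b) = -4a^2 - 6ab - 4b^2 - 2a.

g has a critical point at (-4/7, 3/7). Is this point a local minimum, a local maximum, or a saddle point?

local maximum

The Hessian of g is constant: H = [[-8, -6], [-6, -8]].
det(H) = (-8)·(-8) − (-6)² = 28.
det(H) > 0 and tr(H) = -16 < 0, so H is negative definite and the point is a local maximum.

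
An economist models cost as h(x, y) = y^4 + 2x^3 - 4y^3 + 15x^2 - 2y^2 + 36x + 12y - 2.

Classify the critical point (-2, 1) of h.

saddle point

The mixed partial ∂²h/∂x∂y is 0, so the Hessian at any point is diag(h_xx, h_yy) = diag(6(2x + 5), 4(3y^2 - 6y - 1)).
At (-2, 1): H = diag(6, -16).
The eigenvalues have opposite signs, so H is indefinite: a saddle point.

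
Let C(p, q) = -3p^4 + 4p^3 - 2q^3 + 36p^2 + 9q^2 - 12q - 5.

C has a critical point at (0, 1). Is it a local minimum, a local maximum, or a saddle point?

local minimum

The mixed partial ∂²C/∂p∂q is 0, so the Hessian at any point is diag(C_pp, C_qq) = diag(12(-3p^2 + 2p + 6), 6(-2q + 3)).
At (0, 1): H = diag(72, 6).
Both eigenvalues are positive, so H is positive definite: a local minimum.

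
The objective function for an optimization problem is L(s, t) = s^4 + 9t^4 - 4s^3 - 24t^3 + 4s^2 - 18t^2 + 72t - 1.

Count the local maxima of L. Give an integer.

L separates as a function of s plus a function of t, so ∇L=0 decouples.
∂L/∂s = 4s(s - 2)(s - 1) = 0 at s ∈ {0, 1, 2}; ∂L/∂t = 36(t - 2)(t - 1)(t + 1) = 0 at t ∈ {-1, 1, 2}.
The Hessian is diagonal: diag(L_ss, L_tt). Second derivatives: L_ss(0)=8, L_ss(1)=-4, L_ss(2)=8; L_tt(-1)=216, L_tt(1)=-72, L_tt(2)=108.
Local maxima occur where both diagonal entries negative: (1, 1). Count: 1.

1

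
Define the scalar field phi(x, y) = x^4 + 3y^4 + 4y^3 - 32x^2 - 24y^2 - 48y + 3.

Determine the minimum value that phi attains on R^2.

phi(x,y) separates as P(x) + Q(y) + 3, so its minimum is min P + min Q + 3.
P'(x) = 4x(x - 4)(x + 4) vanishes at x ∈ {-4, 0, 4}; Q'(y) = 12(y - 2)(y + 1)(y + 2) vanishes at y ∈ {-2, -1, 2}.
Local minima of P (where P''>0): P(-4)=-256, P(4)=-256. Local minima of Q: Q(-2)=16, Q(2)=-112.
So the global minimum of phi is P(-4) + Q(2) + 3 = -256 − 112 + 3 = -365, attained at (-4, 2).

-365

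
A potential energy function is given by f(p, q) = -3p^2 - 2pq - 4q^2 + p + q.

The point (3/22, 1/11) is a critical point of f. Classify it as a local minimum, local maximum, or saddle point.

local maximum

The Hessian of f is constant: H = [[-6, -2], [-2, -8]].
det(H) = (-6)·(-8) − (-2)² = 44.
det(H) > 0 and tr(H) = -14 < 0, so H is negative definite and the point is a local maximum.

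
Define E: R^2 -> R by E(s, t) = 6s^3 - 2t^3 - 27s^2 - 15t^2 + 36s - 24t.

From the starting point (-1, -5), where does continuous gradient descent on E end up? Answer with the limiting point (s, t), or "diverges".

E is separable, so gradient descent decouples: s follows -∂E/∂s, t follows -∂E/∂t.
∂E/∂s = 18(s - 2)(s - 1); at s=-1 this is 108, so s decreases.
∂E/∂t = -6(t + 1)(t + 4); at t=-5 this is -24, so t increases.
The s-coordinate has no critical point in that direction and runs off to infinity.

diverges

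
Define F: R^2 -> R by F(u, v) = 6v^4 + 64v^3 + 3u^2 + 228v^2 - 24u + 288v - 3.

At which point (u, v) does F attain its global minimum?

F(u,v) separates as P(u) + Q(v) − 3, so its minimum is min P + min Q − 3.
P'(u) = 6u - 24 vanishes at u ∈ {4}; Q'(v) = 24(v + 1)(v + 3)(v + 4) vanishes at v ∈ {-4, -3, -1}.
Local minima of P (where P''>0): P(4)=-48. Local minima of Q: Q(-4)=-64, Q(-1)=-118.
So the global minimum of F is P(4) + Q(-1) − 3 = -48 − 118 − 3 = -169, attained at (4, -1).

(4, -1)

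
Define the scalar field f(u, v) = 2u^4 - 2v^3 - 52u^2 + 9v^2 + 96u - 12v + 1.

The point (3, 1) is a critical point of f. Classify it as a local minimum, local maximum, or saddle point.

The mixed partial ∂²f/∂u∂v is 0, so the Hessian at any point is diag(f_uu, f_vv) = diag(8(3u^2 - 13), 6(-2v + 3)).
At (3, 1): H = diag(112, 6).
Both eigenvalues are positive, so H is positive definite: a local minimum.

local minimum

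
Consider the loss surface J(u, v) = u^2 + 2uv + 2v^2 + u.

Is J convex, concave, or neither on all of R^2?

J is quadratic, so its Hessian is the constant matrix H = [[2, 2], [2, 4]].
det(H) = 4, tr(H) = 6.
det(H) > 0 and tr(H) > 0, so H is positive definite everywhere: convex.

convex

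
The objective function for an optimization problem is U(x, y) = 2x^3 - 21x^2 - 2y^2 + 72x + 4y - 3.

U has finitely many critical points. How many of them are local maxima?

1

U separates as a function of x plus a function of y, so ∇U=0 decouples.
∂U/∂x = 6(x - 4)(x - 3) = 0 at x ∈ {3, 4}; ∂U/∂y = -4(y - 1) = 0 at y ∈ {1}.
The Hessian is diagonal: diag(U_xx, U_yy). Second derivatives: U_xx(3)=-6, U_xx(4)=6; U_yy(1)=-4.
Local maxima occur where both diagonal entries negative: (3, 1). Count: 1.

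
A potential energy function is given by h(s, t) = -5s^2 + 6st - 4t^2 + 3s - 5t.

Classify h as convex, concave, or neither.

concave

h is quadratic, so its Hessian is the constant matrix H = [[-10, 6], [6, -8]].
det(H) = 44, tr(H) = -18.
det(H) > 0 and tr(H) < 0, so H is negative definite everywhere: concave.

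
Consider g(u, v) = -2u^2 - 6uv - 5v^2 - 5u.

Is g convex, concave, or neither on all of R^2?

concave

g is quadratic, so its Hessian is the constant matrix H = [[-4, -6], [-6, -10]].
det(H) = 4, tr(H) = -14.
det(H) > 0 and tr(H) < 0, so H is negative definite everywhere: concave.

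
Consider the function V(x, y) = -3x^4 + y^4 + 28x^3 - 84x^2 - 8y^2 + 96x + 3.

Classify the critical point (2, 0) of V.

The mixed partial ∂²V/∂x∂y is 0, so the Hessian at any point is diag(V_xx, V_yy) = diag(12(-3x^2 + 14x - 14), 4(3y^2 - 4)).
At (2, 0): H = diag(24, -16).
The eigenvalues have opposite signs, so H is indefinite: a saddle point.

saddle point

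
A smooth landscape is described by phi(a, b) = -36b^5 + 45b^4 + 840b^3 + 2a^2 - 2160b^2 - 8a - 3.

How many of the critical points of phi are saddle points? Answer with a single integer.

phi separates as a function of a plus a function of b, so ∇phi=0 decouples.
∂phi/∂a = 4(a - 2) = 0 at a ∈ {2}; ∂phi/∂b = -180b(b - 3)(b - 2)(b + 4) = 0 at b ∈ {-4, 0, 2, 3}.
The Hessian is diagonal: diag(phi_aa, phi_bb). Second derivatives: phi_aa(2)=4; phi_bb(-4)=30240, phi_bb(0)=-4320, phi_bb(2)=2160, phi_bb(3)=-3780.
Saddle points occur where the two diagonal entries have opposite signs: (2, 0), (2, 3). Count: 2.

2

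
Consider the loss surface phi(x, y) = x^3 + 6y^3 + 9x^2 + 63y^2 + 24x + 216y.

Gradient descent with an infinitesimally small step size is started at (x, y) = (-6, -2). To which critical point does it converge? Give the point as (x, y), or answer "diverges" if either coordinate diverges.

diverges

phi is separable, so gradient descent decouples: x follows -∂phi/∂x, y follows -∂phi/∂y.
∂phi/∂x = 3(x + 2)(x + 4); at x=-6 this is 24, so x decreases.
∂phi/∂y = 18(y + 3)(y + 4); at y=-2 this is 36, so y decreases.
The x-coordinate has no critical point in that direction and runs off to infinity.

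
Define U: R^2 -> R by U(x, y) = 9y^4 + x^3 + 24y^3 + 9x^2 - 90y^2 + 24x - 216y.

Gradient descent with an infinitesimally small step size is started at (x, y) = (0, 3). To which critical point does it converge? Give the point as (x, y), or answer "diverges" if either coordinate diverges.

U is separable, so gradient descent decouples: x follows -∂U/∂x, y follows -∂U/∂y.
∂U/∂x = 3(x + 2)(x + 4); at x=0 this is 24, so x decreases.
∂U/∂y = 36(y - 2)(y + 1)(y + 3); at y=3 this is 864, so y decreases.
x converges to its nearest critical value -2 (a local min of the x-part); y converges to 2. The iterate converges to (-2, 2).

(-2, 2)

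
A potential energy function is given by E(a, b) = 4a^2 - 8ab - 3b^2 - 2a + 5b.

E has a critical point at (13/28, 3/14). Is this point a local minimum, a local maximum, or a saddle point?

saddle point

The Hessian of E is constant: H = [[8, -8], [-8, -6]].
det(H) = 8·(-6) − (-8)² = -112.
Since det(H) < 0, H is indefinite and the critical point is a saddle point.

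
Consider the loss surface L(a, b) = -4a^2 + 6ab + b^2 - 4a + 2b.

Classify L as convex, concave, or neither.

neither

L is quadratic, so its Hessian is the constant matrix H = [[-8, 6], [6, 2]].
det(H) = -52, tr(H) = -6.
det(H) < 0, so H is indefinite: neither convex nor concave.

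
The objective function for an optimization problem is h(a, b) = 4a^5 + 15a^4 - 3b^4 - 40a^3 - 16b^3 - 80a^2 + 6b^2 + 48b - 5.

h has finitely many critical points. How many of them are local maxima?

4

h separates as a function of a plus a function of b, so ∇h=0 decouples.
∂h/∂a = 20a(a - 2)(a + 1)(a + 4) = 0 at a ∈ {-4, -1, 0, 2}; ∂h/∂b = -12(b - 1)(b + 1)(b + 4) = 0 at b ∈ {-4, -1, 1}.
The Hessian is diagonal: diag(h_aa, h_bb). Second derivatives: h_aa(-4)=-1440, h_aa(-1)=180, h_aa(0)=-160, h_aa(2)=720; h_bb(-4)=-180, h_bb(-1)=72, h_bb(1)=-120.
Local maxima occur where both diagonal entries negative: (-4, -4), (-4, 1), (0, -4), (0, 1). Count: 4.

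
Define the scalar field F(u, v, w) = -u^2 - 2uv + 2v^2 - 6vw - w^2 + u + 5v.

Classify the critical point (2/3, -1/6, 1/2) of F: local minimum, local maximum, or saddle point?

saddle point

The Hessian is constant: H = [[-2, -2, 0], [-2, 4, -6], [0, -6, -2]].
Leading principal minors: Δ₁ = -2, Δ₂ = -12, Δ₃ = 96.
The minors fit neither the all-positive nor the alternating-sign pattern, so H is indefinite: a saddle point.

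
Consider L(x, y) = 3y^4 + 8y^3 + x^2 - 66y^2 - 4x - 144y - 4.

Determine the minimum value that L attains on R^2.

-575

L(x,y) separates as P(x) + Q(y) − 4, so its minimum is min P + min Q − 4.
P'(x) = 2x - 4 vanishes at x ∈ {2}; Q'(y) = 12(y - 3)(y + 1)(y + 4) vanishes at y ∈ {-4, -1, 3}.
Local minima of P (where P''>0): P(2)=-4. Local minima of Q: Q(-4)=-224, Q(3)=-567.
So the global minimum of L is P(2) + Q(3) − 4 = -4 − 567 − 4 = -575, attained at (2, 3).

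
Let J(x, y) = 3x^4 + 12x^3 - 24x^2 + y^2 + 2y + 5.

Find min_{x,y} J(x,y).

J(x,y) separates as P(x) + Q(y) + 5, so its minimum is min P + min Q + 5.
P'(x) = 12x(x - 1)(x + 4) vanishes at x ∈ {-4, 0, 1}; Q'(y) = 2y + 2 vanishes at y ∈ {-1}.
Local minima of P (where P''>0): P(-4)=-384, P(1)=-9. Local minima of Q: Q(-1)=-1.
So the global minimum of J is P(-4) + Q(-1) + 5 = -384 − 1 + 5 = -380, attained at (-4, -1).

-380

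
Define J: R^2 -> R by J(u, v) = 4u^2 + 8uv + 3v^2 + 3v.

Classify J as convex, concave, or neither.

J is quadratic, so its Hessian is the constant matrix H = [[8, 8], [8, 6]].
det(H) = -16, tr(H) = 14.
det(H) < 0, so H is indefinite: neither convex nor concave.

neither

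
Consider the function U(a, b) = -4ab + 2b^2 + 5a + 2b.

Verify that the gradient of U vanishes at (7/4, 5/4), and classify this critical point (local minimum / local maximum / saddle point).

∇U = (-4b + 5, -4a + 4b + 2); substituting (7/4, 5/4) gives ∇U = (0, 0), so (7/4, 5/4) is indeed a critical point.
The Hessian of U is constant: H = [[0, -4], [-4, 4]].
det(H) = 0·4 − (-4)² = -16.
Since det(H) < 0, H is indefinite and the critical point is a saddle point.

saddle point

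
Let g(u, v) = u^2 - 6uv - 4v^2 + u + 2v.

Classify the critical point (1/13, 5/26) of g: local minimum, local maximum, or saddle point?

saddle point

The Hessian of g is constant: H = [[2, -6], [-6, -8]].
det(H) = 2·(-8) − (-6)² = -52.
Since det(H) < 0, H is indefinite and the critical point is a saddle point.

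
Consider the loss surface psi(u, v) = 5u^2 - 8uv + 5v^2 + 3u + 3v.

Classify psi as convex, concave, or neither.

psi is quadratic, so its Hessian is the constant matrix H = [[10, -8], [-8, 10]].
det(H) = 36, tr(H) = 20.
det(H) > 0 and tr(H) > 0, so H is positive definite everywhere: convex.

convex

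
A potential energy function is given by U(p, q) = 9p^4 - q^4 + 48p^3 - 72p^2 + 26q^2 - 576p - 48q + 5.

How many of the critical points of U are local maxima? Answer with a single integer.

U separates as a function of p plus a function of q, so ∇U=0 decouples.
∂U/∂p = 36(p - 2)(p + 2)(p + 4) = 0 at p ∈ {-4, -2, 2}; ∂U/∂q = -4(q - 3)(q - 1)(q + 4) = 0 at q ∈ {-4, 1, 3}.
The Hessian is diagonal: diag(U_pp, U_qq). Second derivatives: U_pp(-4)=432, U_pp(-2)=-288, U_pp(2)=864; U_qq(-4)=-140, U_qq(1)=40, U_qq(3)=-56.
Local maxima occur where both diagonal entries negative: (-2, -4), (-2, 3). Count: 2.

2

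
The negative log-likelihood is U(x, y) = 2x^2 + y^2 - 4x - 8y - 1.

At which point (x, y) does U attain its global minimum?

U(x,y) separates as P(x) + Q(y) − 1, so its minimum is min P + min Q − 1.
P'(x) = 4x - 4 vanishes at x ∈ {1}; Q'(y) = 2y - 8 vanishes at y ∈ {4}.
Local minima of P (where P''>0): P(1)=-2. Local minima of Q: Q(4)=-16.
So the global minimum of U is P(1) + Q(4) − 1 = -2 − 16 − 1 = -19, attained at (1, 4).

(1, 4)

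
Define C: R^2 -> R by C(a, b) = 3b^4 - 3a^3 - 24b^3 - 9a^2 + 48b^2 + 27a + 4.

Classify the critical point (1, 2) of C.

The mixed partial ∂²C/∂a∂b is 0, so the Hessian at any point is diag(C_aa, C_bb) = diag(-18(a + 1), 12(3b^2 - 12b + 8)).
At (1, 2): H = diag(-36, -48).
Both eigenvalues are negative, so H is negative definite: a local maximum.

local maximum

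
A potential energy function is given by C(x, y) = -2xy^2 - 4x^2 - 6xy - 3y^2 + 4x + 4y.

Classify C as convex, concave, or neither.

neither

The term -2xy^2 is cubic, so the Hessian is not constant.
∂²C/∂y² = -4x - 6, which takes both signs as x varies (negative for sufficiently large x). A diagonal entry of the Hessian changing sign means the Hessian is neither positive- nor negative-semidefinite on all of R^2.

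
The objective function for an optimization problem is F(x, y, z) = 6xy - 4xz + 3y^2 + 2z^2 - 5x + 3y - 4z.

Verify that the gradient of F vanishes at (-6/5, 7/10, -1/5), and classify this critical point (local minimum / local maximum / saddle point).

∇F = (6y - 4z - 5, 6x + 6y + 3, -4x + 4z - 4); substituting (-6/5, 7/10, -1/5) gives ∇F = (0, 0, 0), so (-6/5, 7/10, -1/5) is indeed a critical point.
The Hessian is constant: H = [[0, 6, -4], [6, 6, 0], [-4, 0, 4]].
Leading principal minors: Δ₁ = 0, Δ₂ = -36, Δ₃ = -240.
The minors fit neither the all-positive nor the alternating-sign pattern, so H is indefinite: a saddle point.

saddle point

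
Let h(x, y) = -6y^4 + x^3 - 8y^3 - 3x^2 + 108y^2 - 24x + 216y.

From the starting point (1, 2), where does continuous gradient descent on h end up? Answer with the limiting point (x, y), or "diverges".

h is separable, so gradient descent decouples: x follows -∂h/∂x, y follows -∂h/∂y.
∂h/∂x = 3(x - 4)(x + 2); at x=1 this is -27, so x increases.
∂h/∂y = -24(y - 3)(y + 1)(y + 3); at y=2 this is 360, so y decreases.
x converges to its nearest critical value 4 (a local min of the x-part); y converges to -1. The iterate converges to (4, -1).

(4, -1)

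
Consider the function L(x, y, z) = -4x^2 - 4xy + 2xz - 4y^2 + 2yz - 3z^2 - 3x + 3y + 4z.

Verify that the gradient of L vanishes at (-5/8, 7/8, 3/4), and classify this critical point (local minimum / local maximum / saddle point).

∇L = (-8x - 4y + 2z - 3, -4x - 8y + 2z + 3, 2x + 2y - 6z + 4); substituting (-5/8, 7/8, 3/4) gives ∇L = (0, 0, 0), so (-5/8, 7/8, 3/4) is indeed a critical point.
The Hessian is constant: H = [[-8, -4, 2], [-4, -8, 2], [2, 2, -6]].
Leading principal minors: Δ₁ = -8, Δ₂ = 48, Δ₃ = -256.
The minors alternate sign starting negative (−, +, −), so H is negative definite: a local maximum.

local maximum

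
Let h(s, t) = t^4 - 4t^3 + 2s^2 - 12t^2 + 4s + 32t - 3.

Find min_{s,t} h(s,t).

-69

h(s,t) separates as P(s) + Q(t) − 3, so its minimum is min P + min Q − 3.
P'(s) = 4s + 4 vanishes at s ∈ {-1}; Q'(t) = 4(t - 4)(t - 1)(t + 2) vanishes at t ∈ {-2, 1, 4}.
Local minima of P (where P''>0): P(-1)=-2. Local minima of Q: Q(-2)=-64, Q(4)=-64.
So the global minimum of h is P(-1) + Q(-2) − 3 = -2 − 64 − 3 = -69, attained at (-1, -2).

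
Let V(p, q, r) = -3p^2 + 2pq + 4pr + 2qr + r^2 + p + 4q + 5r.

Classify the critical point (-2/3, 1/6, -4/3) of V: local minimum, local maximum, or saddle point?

saddle point

The Hessian is constant: H = [[-6, 2, 4], [2, 0, 2], [4, 2, 2]].
Leading principal minors: Δ₁ = -6, Δ₂ = -4, Δ₃ = 48.
The minors fit neither the all-positive nor the alternating-sign pattern, so H is indefinite: a saddle point.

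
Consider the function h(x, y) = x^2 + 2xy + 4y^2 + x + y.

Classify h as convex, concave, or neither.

h is quadratic, so its Hessian is the constant matrix H = [[2, 2], [2, 8]].
det(H) = 12, tr(H) = 10.
det(H) > 0 and tr(H) > 0, so H is positive definite everywhere: convex.

convex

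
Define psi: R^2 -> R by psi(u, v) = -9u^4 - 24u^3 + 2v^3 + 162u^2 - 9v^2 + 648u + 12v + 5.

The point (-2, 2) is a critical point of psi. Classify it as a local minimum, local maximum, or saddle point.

The mixed partial ∂²psi/∂u∂v is 0, so the Hessian at any point is diag(psi_uu, psi_vv) = diag(36(-3u^2 - 4u + 9), 6(2v - 3)).
At (-2, 2): H = diag(180, 6).
Both eigenvalues are positive, so H is positive definite: a local minimum.

local minimum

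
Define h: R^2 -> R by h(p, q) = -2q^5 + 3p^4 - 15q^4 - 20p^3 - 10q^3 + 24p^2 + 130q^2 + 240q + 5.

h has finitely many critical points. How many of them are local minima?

4

h separates as a function of p plus a function of q, so ∇h=0 decouples.
∂h/∂p = 12p(p - 4)(p - 1) = 0 at p ∈ {0, 1, 4}; ∂h/∂q = -10(q - 2)(q + 1)(q + 3)(q + 4) = 0 at q ∈ {-4, -3, -1, 2}.
The Hessian is diagonal: diag(h_pp, h_qq). Second derivatives: h_pp(0)=48, h_pp(1)=-36, h_pp(4)=144; h_qq(-4)=180, h_qq(-3)=-100, h_qq(-1)=180, h_qq(2)=-900.
Local minima occur where both diagonal entries positive: (0, -4), (0, -1), (4, -4), (4, -1). Count: 4.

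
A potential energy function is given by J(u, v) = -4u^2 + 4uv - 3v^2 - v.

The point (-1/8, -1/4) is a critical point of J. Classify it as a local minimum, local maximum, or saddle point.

local maximum

The Hessian of J is constant: H = [[-8, 4], [4, -6]].
det(H) = (-8)·(-6) − 4² = 32.
det(H) > 0 and tr(H) = -14 < 0, so H is negative definite and the point is a local maximum.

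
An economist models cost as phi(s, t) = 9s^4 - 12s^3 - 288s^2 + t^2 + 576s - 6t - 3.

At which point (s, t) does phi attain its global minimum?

phi(s,t) separates as P(s) + Q(t) − 3, so its minimum is min P + min Q − 3.
P'(s) = 36(s - 4)(s - 1)(s + 4) vanishes at s ∈ {-4, 1, 4}; Q'(t) = 2(t - 3) vanishes at t ∈ {3}.
Local minima of P (where P''>0): P(-4)=-3840, P(4)=-768. Local minima of Q: Q(3)=-9.
So the global minimum of phi is P(-4) + Q(3) − 3 = -3840 − 9 − 3 = -3852, attained at (-4, 3).

(-4, 3)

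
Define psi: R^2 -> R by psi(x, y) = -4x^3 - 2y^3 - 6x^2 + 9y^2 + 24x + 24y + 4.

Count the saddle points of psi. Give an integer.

2

psi separates as a function of x plus a function of y, so ∇psi=0 decouples.
∂psi/∂x = -12(x - 1)(x + 2) = 0 at x ∈ {-2, 1}; ∂psi/∂y = -6(y - 4)(y + 1) = 0 at y ∈ {-1, 4}.
The Hessian is diagonal: diag(psi_xx, psi_yy). Second derivatives: psi_xx(-2)=36, psi_xx(1)=-36; psi_yy(-1)=30, psi_yy(4)=-30.
Saddle points occur where the two diagonal entries have opposite signs: (-2, 4), (1, -1). Count: 2.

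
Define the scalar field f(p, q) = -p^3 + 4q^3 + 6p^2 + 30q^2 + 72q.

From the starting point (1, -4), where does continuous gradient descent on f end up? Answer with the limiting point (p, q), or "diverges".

f is separable, so gradient descent decouples: p follows -∂f/∂p, q follows -∂f/∂q.
∂f/∂p = -3p(p - 4); at p=1 this is 9, so p decreases.
∂f/∂q = 12(q + 2)(q + 3); at q=-4 this is 24, so q decreases.
The q-coordinate has no critical point in that direction and runs off to infinity.

diverges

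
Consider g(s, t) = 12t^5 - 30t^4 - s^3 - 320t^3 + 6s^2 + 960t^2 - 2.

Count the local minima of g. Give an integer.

2

g separates as a function of s plus a function of t, so ∇g=0 decouples.
∂g/∂s = -3s(s - 4) = 0 at s ∈ {0, 4}; ∂g/∂t = 60t(t - 4)(t - 2)(t + 4) = 0 at t ∈ {-4, 0, 2, 4}.
The Hessian is diagonal: diag(g_ss, g_tt). Second derivatives: g_ss(0)=12, g_ss(4)=-12; g_tt(-4)=-11520, g_tt(0)=1920, g_tt(2)=-1440, g_tt(4)=3840.
Local minima occur where both diagonal entries positive: (0, 0), (0, 4). Count: 2.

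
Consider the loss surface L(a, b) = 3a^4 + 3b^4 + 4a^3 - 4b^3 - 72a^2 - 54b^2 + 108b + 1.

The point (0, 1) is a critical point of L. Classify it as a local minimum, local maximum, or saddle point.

The mixed partial ∂²L/∂a∂b is 0, so the Hessian at any point is diag(L_aa, L_bb) = diag(12(3a^2 + 2a - 12), 12(3b^2 - 2b - 9)).
At (0, 1): H = diag(-144, -96).
Both eigenvalues are negative, so H is negative definite: a local maximum.

local maximum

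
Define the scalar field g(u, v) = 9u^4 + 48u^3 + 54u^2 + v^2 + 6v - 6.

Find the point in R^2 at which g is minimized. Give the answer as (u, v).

g(u,v) separates as P(u) + Q(v) − 6, so its minimum is min P + min Q − 6.
P'(u) = 36u(u + 1)(u + 3) vanishes at u ∈ {-3, -1, 0}; Q'(v) = 2v + 6 vanishes at v ∈ {-3}.
Local minima of P (where P''>0): P(-3)=-81, P(0)=0. Local minima of Q: Q(-3)=-9.
So the global minimum of g is P(-3) + Q(-3) − 6 = -81 − 9 − 6 = -96, attained at (-3, -3).

(-3, -3)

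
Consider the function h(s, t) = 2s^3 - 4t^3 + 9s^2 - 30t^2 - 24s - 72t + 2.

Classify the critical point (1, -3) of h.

local minimum

The mixed partial ∂²h/∂s∂t is 0, so the Hessian at any point is diag(h_ss, h_tt) = diag(6(2s + 3), -12(2t + 5)).
At (1, -3): H = diag(30, 12).
Both eigenvalues are positive, so H is positive definite: a local minimum.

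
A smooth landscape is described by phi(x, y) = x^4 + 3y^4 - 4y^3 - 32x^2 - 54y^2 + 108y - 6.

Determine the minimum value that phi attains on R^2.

-721

phi(x,y) separates as P(x) + Q(y) − 6, so its minimum is min P + min Q − 6.
P'(x) = 4x(x - 4)(x + 4) vanishes at x ∈ {-4, 0, 4}; Q'(y) = 12(y - 3)(y - 1)(y + 3) vanishes at y ∈ {-3, 1, 3}.
Local minima of P (where P''>0): P(-4)=-256, P(4)=-256. Local minima of Q: Q(-3)=-459, Q(3)=-27.
So the global minimum of phi is P(-4) + Q(-3) − 6 = -256 − 459 − 6 = -721, attained at (-4, -3).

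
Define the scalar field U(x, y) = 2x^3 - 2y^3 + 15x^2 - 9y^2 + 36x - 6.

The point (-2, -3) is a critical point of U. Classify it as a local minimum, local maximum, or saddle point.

local minimum

The mixed partial ∂²U/∂x∂y is 0, so the Hessian at any point is diag(U_xx, U_yy) = diag(6(2x + 5), -6(2y + 3)).
At (-2, -3): H = diag(6, 18).
Both eigenvalues are positive, so H is positive definite: a local minimum.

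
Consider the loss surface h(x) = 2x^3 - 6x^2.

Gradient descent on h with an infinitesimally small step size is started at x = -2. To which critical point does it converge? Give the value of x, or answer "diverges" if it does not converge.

h'(x) = 6x(x - 2), so h'(-2) = 48.
Gradient descent moves in the -h' direction, i.e. x is decreasing.
There is no critical point below x=-2, and h' keeps the same sign, so the iterate runs off to −∞.

diverges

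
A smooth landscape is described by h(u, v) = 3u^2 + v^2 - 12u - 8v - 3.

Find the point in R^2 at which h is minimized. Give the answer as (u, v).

(2, 4)

h(u,v) separates as P(u) + Q(v) − 3, so its minimum is min P + min Q − 3.
P'(u) = 6u - 12 vanishes at u ∈ {2}; Q'(v) = 2v - 8 vanishes at v ∈ {4}.
Local minima of P (where P''>0): P(2)=-12. Local minima of Q: Q(4)=-16.
So the global minimum of h is P(2) + Q(4) − 3 = -12 − 16 − 3 = -31, attained at (2, 4).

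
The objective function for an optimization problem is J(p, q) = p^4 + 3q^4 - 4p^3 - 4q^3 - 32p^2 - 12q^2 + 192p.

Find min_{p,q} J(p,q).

J(p,q) separates as A(p) + B(q), so its minimum is min A + min B.
A'(p) = 4(p - 4)(p - 3)(p + 4) vanishes at p ∈ {-4, 3, 4}; B'(q) = 12q(q - 2)(q + 1) vanishes at q ∈ {-1, 0, 2}.
Local minima of A (where A''>0): A(-4)=-768, A(4)=256. Local minima of B: B(-1)=-5, B(2)=-32.
So the global minimum of J is A(-4) + B(2) = -768 − 32 = -800, attained at (-4, 2).

-800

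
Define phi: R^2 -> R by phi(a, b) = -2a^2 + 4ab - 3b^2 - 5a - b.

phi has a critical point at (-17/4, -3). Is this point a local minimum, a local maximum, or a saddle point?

The Hessian of phi is constant: H = [[-4, 4], [4, -6]].
det(H) = (-4)·(-6) − 4² = 8.
det(H) > 0 and tr(H) = -10 < 0, so H is negative definite and the point is a local maximum.

local maximum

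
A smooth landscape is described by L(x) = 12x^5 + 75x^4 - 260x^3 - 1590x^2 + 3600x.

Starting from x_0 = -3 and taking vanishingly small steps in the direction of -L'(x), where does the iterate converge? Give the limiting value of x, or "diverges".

L'(x) = 60(x - 3)(x - 1)(x + 4)(x + 5), so L'(-3) = 2880.
Gradient descent moves in the -L' direction, i.e. x is decreasing.
The nearest critical point in that direction is x = -4, where L'' = 2100 > 0 (a local minimum). The iterate converges there.

-4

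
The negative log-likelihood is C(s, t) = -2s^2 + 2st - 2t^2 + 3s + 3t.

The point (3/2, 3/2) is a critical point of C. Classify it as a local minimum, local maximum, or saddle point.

local maximum

The Hessian of C is constant: H = [[-4, 2], [2, -4]].
det(H) = (-4)·(-4) − 2² = 12.
det(H) > 0 and tr(H) = -8 < 0, so H is negative definite and the point is a local maximum.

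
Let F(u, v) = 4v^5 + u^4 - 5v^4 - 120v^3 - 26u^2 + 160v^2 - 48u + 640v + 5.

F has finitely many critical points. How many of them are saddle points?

F separates as a function of u plus a function of v, so ∇F=0 decouples.
∂F/∂u = 4(u - 4)(u + 1)(u + 3) = 0 at u ∈ {-3, -1, 4}; ∂F/∂v = 20(v - 4)(v - 2)(v + 1)(v + 4) = 0 at v ∈ {-4, -1, 2, 4}.
The Hessian is diagonal: diag(F_uu, F_vv). Second derivatives: F_uu(-3)=56, F_uu(-1)=-40, F_uu(4)=140; F_vv(-4)=-2880, F_vv(-1)=900, F_vv(2)=-720, F_vv(4)=1600.
Saddle points occur where the two diagonal entries have opposite signs: (-3, -4), (-3, 2), (-1, -1), (-1, 4), (4, -4), (4, 2). Count: 6.

6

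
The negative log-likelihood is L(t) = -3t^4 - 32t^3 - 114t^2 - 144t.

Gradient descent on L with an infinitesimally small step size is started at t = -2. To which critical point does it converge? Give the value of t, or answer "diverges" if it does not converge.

-3

L'(t) = -12(t + 1)(t + 3)(t + 4), so L'(-2) = 24.
Gradient descent moves in the -L' direction, i.e. t is decreasing.
The nearest critical point in that direction is t = -3, where L'' = 24 > 0 (a local minimum). The iterate converges there.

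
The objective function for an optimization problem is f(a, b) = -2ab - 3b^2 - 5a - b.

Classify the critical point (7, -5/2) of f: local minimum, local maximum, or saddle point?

saddle point

The Hessian of f is constant: H = [[0, -2], [-2, -6]].
det(H) = 0·(-6) − (-2)² = -4.
Since det(H) < 0, H is indefinite and the critical point is a saddle point.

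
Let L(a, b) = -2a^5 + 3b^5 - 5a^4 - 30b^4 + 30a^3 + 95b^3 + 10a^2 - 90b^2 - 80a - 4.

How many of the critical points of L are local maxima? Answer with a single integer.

L separates as a function of a plus a function of b, so ∇L=0 decouples.
∂L/∂a = -10(a - 2)(a - 1)(a + 1)(a + 4) = 0 at a ∈ {-4, -1, 1, 2}; ∂L/∂b = 15b(b - 4)(b - 3)(b - 1) = 0 at b ∈ {0, 1, 3, 4}.
The Hessian is diagonal: diag(L_aa, L_bb). Second derivatives: L_aa(-4)=900, L_aa(-1)=-180, L_aa(1)=100, L_aa(2)=-180; L_bb(0)=-180, L_bb(1)=90, L_bb(3)=-90, L_bb(4)=180.
Local maxima occur where both diagonal entries negative: (-1, 0), (-1, 3), (2, 0), (2, 3). Count: 4.

4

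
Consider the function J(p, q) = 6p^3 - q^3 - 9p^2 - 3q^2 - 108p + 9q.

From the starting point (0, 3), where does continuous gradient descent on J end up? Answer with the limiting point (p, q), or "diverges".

diverges

J is separable, so gradient descent decouples: p follows -∂J/∂p, q follows -∂J/∂q.
∂J/∂p = 18(p - 3)(p + 2); at p=0 this is -108, so p increases.
∂J/∂q = -3(q - 1)(q + 3); at q=3 this is -36, so q increases.
The q-coordinate has no critical point in that direction and runs off to infinity.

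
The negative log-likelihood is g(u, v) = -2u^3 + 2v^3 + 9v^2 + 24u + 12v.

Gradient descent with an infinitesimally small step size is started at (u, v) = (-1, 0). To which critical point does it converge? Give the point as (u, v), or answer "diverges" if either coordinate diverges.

(-2, -1)

g is separable, so gradient descent decouples: u follows -∂g/∂u, v follows -∂g/∂v.
∂g/∂u = -6(u - 2)(u + 2); at u=-1 this is 18, so u decreases.
∂g/∂v = 6(v + 1)(v + 2); at v=0 this is 12, so v decreases.
u converges to its nearest critical value -2 (a local min of the u-part); v converges to -1. The iterate converges to (-2, -1).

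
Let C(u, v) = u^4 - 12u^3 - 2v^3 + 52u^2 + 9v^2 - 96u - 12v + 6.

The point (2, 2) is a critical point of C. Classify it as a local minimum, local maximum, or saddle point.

The mixed partial ∂²C/∂u∂v is 0, so the Hessian at any point is diag(C_uu, C_vv) = diag(4(3u^2 - 18u + 26), 6(-2v + 3)).
At (2, 2): H = diag(8, -6).
The eigenvalues have opposite signs, so H is indefinite: a saddle point.

saddle point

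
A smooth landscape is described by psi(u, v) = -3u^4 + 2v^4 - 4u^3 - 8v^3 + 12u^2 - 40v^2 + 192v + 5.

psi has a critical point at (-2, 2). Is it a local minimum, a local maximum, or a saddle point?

local maximum

The mixed partial ∂²psi/∂u∂v is 0, so the Hessian at any point is diag(psi_uu, psi_vv) = diag(12(-3u^2 - 2u + 2), 8(3v^2 - 6v - 10)).
At (-2, 2): H = diag(-72, -80).
Both eigenvalues are negative, so H is negative definite: a local maximum.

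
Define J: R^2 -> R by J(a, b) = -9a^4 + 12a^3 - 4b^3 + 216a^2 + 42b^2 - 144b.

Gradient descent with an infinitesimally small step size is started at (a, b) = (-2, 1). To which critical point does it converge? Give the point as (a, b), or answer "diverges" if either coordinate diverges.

(0, 3)

J is separable, so gradient descent decouples: a follows -∂J/∂a, b follows -∂J/∂b.
∂J/∂a = -36a(a - 4)(a + 3); at a=-2 this is -432, so a increases.
∂J/∂b = -12(b - 4)(b - 3); at b=1 this is -72, so b increases.
a converges to its nearest critical value 0 (a local min of the a-part); b converges to 3. The iterate converges to (0, 3).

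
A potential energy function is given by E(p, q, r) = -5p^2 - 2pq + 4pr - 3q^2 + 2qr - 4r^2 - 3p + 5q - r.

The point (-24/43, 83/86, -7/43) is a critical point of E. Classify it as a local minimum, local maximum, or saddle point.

local maximum

The Hessian is constant: H = [[-10, -2, 4], [-2, -6, 2], [4, 2, -8]].
Leading principal minors: Δ₁ = -10, Δ₂ = 56, Δ₃ = -344.
The minors alternate sign starting negative (−, +, −), so H is negative definite: a local maximum.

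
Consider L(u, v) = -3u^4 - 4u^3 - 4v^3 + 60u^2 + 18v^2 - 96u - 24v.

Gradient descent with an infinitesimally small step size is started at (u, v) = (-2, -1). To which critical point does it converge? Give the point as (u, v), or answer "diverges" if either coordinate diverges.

(1, 1)

L is separable, so gradient descent decouples: u follows -∂L/∂u, v follows -∂L/∂v.
∂L/∂u = -12(u - 2)(u - 1)(u + 4); at u=-2 this is -288, so u increases.
∂L/∂v = -12(v - 2)(v - 1); at v=-1 this is -72, so v increases.
u converges to its nearest critical value 1 (a local min of the u-part); v converges to 1. The iterate converges to (1, 1).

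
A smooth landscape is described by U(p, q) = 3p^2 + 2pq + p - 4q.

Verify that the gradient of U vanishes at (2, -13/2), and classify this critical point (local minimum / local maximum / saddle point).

saddle point

∇U = (6p + 2q + 1, 2p - 4); substituting (2, -13/2) gives ∇U = (0, 0), so (2, -13/2) is indeed a critical point.
The Hessian of U is constant: H = [[6, 2], [2, 0]].
det(H) = 6·0 − 2² = -4.
Since det(H) < 0, H is indefinite and the critical point is a saddle point.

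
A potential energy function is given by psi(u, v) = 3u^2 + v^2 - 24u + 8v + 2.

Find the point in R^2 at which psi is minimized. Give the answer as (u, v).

psi(u,v) separates as P(u) + Q(v) + 2, so its minimum is min P + min Q + 2.
P'(u) = 6u - 24 vanishes at u ∈ {4}; Q'(v) = 2v + 8 vanishes at v ∈ {-4}.
Local minima of P (where P''>0): P(4)=-48. Local minima of Q: Q(-4)=-16.
So the global minimum of psi is P(4) + Q(-4) + 2 = -48 − 16 + 2 = -62, attained at (4, -4).

(4, -4)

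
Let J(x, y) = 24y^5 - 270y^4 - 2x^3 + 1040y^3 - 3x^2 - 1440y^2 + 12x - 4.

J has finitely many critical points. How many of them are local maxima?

2

J separates as a function of x plus a function of y, so ∇J=0 decouples.
∂J/∂x = -6(x - 1)(x + 2) = 0 at x ∈ {-2, 1}; ∂J/∂y = 120y(y - 4)(y - 3)(y - 2) = 0 at y ∈ {0, 2, 3, 4}.
The Hessian is diagonal: diag(J_xx, J_yy). Second derivatives: J_xx(-2)=18, J_xx(1)=-18; J_yy(0)=-2880, J_yy(2)=480, J_yy(3)=-360, J_yy(4)=960.
Local maxima occur where both diagonal entries negative: (1, 0), (1, 3). Count: 2.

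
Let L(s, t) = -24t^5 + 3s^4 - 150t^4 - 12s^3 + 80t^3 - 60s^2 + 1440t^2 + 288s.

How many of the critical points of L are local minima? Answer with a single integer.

4

L separates as a function of s plus a function of t, so ∇L=0 decouples.
∂L/∂s = 12(s - 4)(s - 2)(s + 3) = 0 at s ∈ {-3, 2, 4}; ∂L/∂t = -120t(t - 2)(t + 3)(t + 4) = 0 at t ∈ {-4, -3, 0, 2}.
The Hessian is diagonal: diag(L_ss, L_tt). Second derivatives: L_ss(-3)=420, L_ss(2)=-120, L_ss(4)=168; L_tt(-4)=2880, L_tt(-3)=-1800, L_tt(0)=2880, L_tt(2)=-7200.
Local minima occur where both diagonal entries positive: (-3, -4), (-3, 0), (4, -4), (4, 0). Count: 4.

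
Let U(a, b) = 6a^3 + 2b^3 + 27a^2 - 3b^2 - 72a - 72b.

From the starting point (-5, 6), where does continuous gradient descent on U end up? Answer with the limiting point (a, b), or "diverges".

diverges

U is separable, so gradient descent decouples: a follows -∂U/∂a, b follows -∂U/∂b.
∂U/∂a = 18(a - 1)(a + 4); at a=-5 this is 108, so a decreases.
∂U/∂b = 6(b - 4)(b + 3); at b=6 this is 108, so b decreases.
The a-coordinate has no critical point in that direction and runs off to infinity.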